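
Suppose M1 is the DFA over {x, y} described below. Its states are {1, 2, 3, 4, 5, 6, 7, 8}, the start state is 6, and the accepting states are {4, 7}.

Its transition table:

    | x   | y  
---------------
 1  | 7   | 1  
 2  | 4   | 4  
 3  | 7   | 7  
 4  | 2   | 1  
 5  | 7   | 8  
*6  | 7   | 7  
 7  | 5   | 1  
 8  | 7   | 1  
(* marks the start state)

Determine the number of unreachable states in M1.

3

BFS from 6 reaches {1, 5, 6, 7, 8}; the 3 state(s) 2, 3, 4 are never visited.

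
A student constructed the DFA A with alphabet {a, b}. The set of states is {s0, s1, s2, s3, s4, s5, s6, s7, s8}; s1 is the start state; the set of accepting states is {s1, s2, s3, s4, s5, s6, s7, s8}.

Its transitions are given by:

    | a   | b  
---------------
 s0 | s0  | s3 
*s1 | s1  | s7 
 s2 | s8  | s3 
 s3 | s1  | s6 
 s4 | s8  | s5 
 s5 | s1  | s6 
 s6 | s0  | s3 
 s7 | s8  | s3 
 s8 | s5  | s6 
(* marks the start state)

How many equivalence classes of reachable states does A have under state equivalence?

6

First remove the unreachable states {s2,s4}; 7 states remain.
Start with accepting vs non-accepting: {s1,s3,s5,s6,s7,s8} | {s0}.
Split {s1,s3,s5,s6,s7,s8} by δ(·,a) → {s1,s3,s5,s7,s8} and {s6}.
On input b, block {s1,s3,s5,s7,s8} splits into {s3,s5,s8} and {s1,s7}.
Split {s3,s5,s8} by δ(·,a) → {s3,s5} and {s8}.
Refine {s1,s7} on symbol a: members go to different blocks, giving {s1} and {s7}.
Stable partition: {s3,s5} | {s0} | {s6} | {s1} | {s8} | {s7} — 6 equivalence classes.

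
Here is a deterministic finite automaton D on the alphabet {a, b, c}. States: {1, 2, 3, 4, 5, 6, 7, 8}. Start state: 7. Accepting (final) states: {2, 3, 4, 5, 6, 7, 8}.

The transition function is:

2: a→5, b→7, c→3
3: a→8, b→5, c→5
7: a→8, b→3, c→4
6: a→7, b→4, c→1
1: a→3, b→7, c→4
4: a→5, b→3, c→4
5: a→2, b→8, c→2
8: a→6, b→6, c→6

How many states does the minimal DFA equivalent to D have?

All states are reachable from the start state.
Start with accepting vs non-accepting: {2,3,4,5,6,7,8} | {1}.
On input c, block {2,3,4,5,6,7,8} splits into {2,3,4,5,7,8} and {6}.
Split {2,3,4,5,7,8} by δ(·,a) → {2,3,4,5,7} and {8}.
Split {2,3,4,5,7} by δ(·,a) → {2,4,5} and {3,7}.
On input b, block {2,4,5} splits into {2,4} and {5}.
Split {2,4} by δ(·,c) → {2} and {4}.
On input b, block {3,7} splits into {3} and {7}.
The partition is now stable with 8 blocks: {2} | {1} | {6} | {8} | {3} | {5} | {4} | {7}.

8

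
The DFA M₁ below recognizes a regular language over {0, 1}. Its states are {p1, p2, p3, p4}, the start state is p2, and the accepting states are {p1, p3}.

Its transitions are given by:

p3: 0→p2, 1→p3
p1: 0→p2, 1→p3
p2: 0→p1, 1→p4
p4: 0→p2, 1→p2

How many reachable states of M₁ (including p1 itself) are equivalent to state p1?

All states are reachable from the start state.
Initial partition by acceptance: {p1,p3} | {p2,p4}.
Split {p2,p4} by δ(·,0) → {p2} and {p4}.
The partition is now stable with 3 blocks: {p1,p3} | {p2} | {p4}.
The equivalence class containing p1 is {p1,p3}, of size 2.

2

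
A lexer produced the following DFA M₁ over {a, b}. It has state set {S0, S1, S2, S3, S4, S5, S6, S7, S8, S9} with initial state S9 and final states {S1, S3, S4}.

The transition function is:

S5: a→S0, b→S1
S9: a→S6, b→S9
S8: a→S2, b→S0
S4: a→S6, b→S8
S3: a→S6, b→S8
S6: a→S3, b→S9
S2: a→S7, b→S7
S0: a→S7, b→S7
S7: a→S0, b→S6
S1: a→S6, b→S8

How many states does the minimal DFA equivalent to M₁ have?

Reachable states from the start: {S0,S2,S3,S6,S7,S8,S9}. Unreachable: {S1,S4,S5} — drop them.
Initial partition by acceptance: {S3} | {S0,S2,S6,S7,S8,S9}.
Refine {S0,S2,S6,S7,S8,S9} on symbol a: members go to different blocks, giving {S0,S2,S7,S8,S9} and {S6}.
Split {S0,S2,S7,S8,S9} by δ(·,a) → {S0,S2,S7,S8} and {S9}.
Split {S0,S2,S7,S8} by δ(·,b) → {S0,S2,S8} and {S7}.
Refine {S0,S2,S8} on symbol a: members go to different blocks, giving {S0,S2} and {S8}.
No further refinement is possible. Final partition (6 blocks): {S3} | {S0,S2} | {S6} | {S9} | {S7} | {S8}.

6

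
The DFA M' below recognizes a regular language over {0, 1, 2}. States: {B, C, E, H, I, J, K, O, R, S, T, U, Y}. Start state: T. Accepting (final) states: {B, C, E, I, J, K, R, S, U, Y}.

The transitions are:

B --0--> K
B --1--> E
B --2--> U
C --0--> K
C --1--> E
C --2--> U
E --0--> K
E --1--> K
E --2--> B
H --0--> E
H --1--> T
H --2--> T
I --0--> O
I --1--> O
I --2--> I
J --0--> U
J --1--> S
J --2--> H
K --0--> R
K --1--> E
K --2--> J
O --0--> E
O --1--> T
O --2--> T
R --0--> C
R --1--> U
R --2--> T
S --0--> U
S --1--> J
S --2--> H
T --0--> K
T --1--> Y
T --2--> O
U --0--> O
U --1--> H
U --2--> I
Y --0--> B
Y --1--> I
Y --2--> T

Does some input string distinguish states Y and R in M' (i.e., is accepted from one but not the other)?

No

All states are reachable from the start state.
Start with accepting vs non-accepting: {B,C,E,I,J,K,R,S,U,Y} | {H,O,T}.
Split {B,C,E,I,J,K,R,S,U,Y} by δ(·,0) → {B,C,E,J,K,R,S,Y} and {I,U}.
Split {B,C,E,J,K,R,S,Y} by δ(·,0) → {B,C,E,K,R,Y} and {J,S}.
On input 1, block {B,C,E,K,R,Y} splits into {B,C,E,K} and {R,Y}.
Split {B,C,E,K} by δ(·,0) → {B,C,E} and {K}.
Split {B,C,E} by δ(·,1) → {B,C} and {E}.
Split {H,O,T} by δ(·,0) → {H,O} and {T}.
No further refinement is possible. Final partition (8 blocks): {B,C} | {H,O} | {I,U} | {J,S} | {R,Y} | {K} | {E} | {T}.
Y and R lie in the same block of the stable partition, so they are equivalent — no string distinguishes them.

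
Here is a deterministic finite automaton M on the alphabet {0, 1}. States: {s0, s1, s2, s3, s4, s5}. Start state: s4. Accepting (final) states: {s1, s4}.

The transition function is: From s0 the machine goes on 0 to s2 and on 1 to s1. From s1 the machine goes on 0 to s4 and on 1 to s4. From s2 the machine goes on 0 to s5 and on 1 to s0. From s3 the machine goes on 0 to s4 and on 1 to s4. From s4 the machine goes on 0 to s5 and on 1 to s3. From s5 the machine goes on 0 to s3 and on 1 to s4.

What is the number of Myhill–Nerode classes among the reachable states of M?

3

Reachable states from the start: {s3,s4,s5}. Unreachable: {s0,s1,s2} — drop them.
Start with accepting vs non-accepting: {s4} | {s3,s5}.
On input 0, block {s3,s5} splits into {s3} and {s5}.
Stable partition: {s4} | {s3} | {s5} — 3 equivalence classes.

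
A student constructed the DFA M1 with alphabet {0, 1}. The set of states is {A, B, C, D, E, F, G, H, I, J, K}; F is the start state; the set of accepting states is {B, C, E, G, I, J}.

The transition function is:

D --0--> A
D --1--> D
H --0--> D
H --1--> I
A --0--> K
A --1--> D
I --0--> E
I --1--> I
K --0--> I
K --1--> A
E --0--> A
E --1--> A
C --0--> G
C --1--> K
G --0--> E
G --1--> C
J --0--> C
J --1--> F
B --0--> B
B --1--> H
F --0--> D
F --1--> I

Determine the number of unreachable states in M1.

5

No path from F leads to B, C, G, H, J; the other 6 states are all reachable.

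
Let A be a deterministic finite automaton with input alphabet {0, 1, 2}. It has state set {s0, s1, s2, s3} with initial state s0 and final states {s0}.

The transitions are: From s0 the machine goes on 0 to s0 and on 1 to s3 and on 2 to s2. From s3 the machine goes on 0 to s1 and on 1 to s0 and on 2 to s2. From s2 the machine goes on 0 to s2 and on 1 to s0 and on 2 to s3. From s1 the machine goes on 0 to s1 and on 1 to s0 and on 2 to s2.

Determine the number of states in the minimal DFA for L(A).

2

Every state is reachable, so we keep all 4.
Initial partition by acceptance: {s0} | {s1,s2,s3}.
The partition is now stable with 2 blocks: {s0} | {s1,s2,s3}.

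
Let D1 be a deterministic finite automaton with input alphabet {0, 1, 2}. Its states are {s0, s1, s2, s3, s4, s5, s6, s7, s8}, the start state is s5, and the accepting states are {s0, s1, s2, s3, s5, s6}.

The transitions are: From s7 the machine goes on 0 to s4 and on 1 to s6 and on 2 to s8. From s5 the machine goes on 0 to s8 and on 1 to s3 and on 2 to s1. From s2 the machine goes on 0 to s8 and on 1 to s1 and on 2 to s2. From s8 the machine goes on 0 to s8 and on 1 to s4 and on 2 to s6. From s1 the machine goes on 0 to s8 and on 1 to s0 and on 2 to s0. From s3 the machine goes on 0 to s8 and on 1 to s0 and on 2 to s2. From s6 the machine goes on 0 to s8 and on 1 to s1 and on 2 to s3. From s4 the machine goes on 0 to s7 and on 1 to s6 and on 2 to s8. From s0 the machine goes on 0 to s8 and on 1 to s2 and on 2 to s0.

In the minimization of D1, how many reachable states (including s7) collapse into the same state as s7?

2

Every state is reachable, so we keep all 9.
Start with accepting vs non-accepting: {s0,s1,s2,s3,s5,s6} | {s4,s7,s8}.
Refine {s4,s7,s8} on symbol 1: members go to different blocks, giving {s4,s7} and {s8}.
Stable partition: {s0,s1,s2,s3,s5,s6} | {s4,s7} | {s8} — 3 equivalence classes.
State s7 belongs to the block {s4,s7}, which has 2 states.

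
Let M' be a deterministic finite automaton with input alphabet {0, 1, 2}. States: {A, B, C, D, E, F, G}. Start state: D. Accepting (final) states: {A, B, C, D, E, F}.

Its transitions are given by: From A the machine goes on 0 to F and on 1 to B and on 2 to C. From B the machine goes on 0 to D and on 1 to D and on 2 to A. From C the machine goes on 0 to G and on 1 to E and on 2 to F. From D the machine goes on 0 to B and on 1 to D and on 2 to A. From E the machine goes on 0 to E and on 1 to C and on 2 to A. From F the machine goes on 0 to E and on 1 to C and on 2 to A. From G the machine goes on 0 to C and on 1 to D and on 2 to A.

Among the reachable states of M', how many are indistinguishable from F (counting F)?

Every state is reachable, so we keep all 7.
Initial partition by acceptance: {A,B,C,D,E,F} | {G}.
On input 0, block {A,B,C,D,E,F} splits into {A,B,D,E,F} and {C}.
Split {A,B,D,E,F} by δ(·,1) → {A,B,D} and {E,F}.
Refine {A,B,D} on symbol 0: members go to different blocks, giving {B,D} and {A}.
The partition is now stable with 5 blocks: {B,D} | {G} | {C} | {E,F} | {A}.
State F belongs to the block {E,F}, which has 2 states.

2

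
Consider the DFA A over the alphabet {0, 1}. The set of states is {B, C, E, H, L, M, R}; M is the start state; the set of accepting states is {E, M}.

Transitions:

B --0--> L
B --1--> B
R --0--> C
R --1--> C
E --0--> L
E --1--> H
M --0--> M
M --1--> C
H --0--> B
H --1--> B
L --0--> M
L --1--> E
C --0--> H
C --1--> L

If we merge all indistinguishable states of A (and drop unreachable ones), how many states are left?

6

First remove the unreachable states {R}; 6 states remain.
P0 = {E,M} | {B,C,H,L}.
On input 0, block {E,M} splits into {M} and {E}.
Split {B,C,H,L} by δ(·,0) → {B,C,H} and {L}.
On input 0, block {B,C,H} splits into {C,H} and {B}.
On input 0, block {C,H} splits into {H} and {C}.
No further refinement is possible. Final partition (6 blocks): {M} | {H} | {E} | {L} | {B} | {C}.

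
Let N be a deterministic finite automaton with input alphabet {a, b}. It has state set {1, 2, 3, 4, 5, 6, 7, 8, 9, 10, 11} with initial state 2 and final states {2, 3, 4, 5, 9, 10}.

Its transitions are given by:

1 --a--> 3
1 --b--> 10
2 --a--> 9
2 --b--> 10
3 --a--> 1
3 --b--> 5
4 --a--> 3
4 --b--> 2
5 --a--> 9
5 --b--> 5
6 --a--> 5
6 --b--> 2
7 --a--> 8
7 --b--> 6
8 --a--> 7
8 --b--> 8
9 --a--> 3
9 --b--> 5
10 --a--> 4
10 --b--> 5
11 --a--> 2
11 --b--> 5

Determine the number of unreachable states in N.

4

BFS from 2 reaches {1, 2, 3, 4, 5, 9, 10}; the 4 state(s) 6, 7, 8, 11 are never visited.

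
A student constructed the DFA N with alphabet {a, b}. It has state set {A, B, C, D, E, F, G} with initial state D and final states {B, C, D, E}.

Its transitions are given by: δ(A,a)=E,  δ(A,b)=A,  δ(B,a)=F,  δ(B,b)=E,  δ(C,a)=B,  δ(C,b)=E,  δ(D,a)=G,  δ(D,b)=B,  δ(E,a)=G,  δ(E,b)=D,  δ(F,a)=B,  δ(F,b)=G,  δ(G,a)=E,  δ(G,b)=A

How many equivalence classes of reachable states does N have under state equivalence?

Reachable states from the start: {A,B,D,E,F,G}. Unreachable: {C} — drop them.
Initial partition by acceptance: {B,D,E} | {A,F,G}.
Stable partition: {B,D,E} | {A,F,G} — 2 equivalence classes.

2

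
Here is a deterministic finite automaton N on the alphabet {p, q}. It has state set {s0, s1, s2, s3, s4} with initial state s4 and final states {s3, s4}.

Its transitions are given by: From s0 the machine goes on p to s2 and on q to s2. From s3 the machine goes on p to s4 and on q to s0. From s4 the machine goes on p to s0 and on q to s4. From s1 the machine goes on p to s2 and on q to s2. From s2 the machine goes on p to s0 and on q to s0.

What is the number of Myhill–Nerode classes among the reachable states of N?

States {s1,s3} cannot be reached from the start state, so discard them.
P0 = {s4} | {s0,s2}.
No further refinement is possible. Final partition (2 blocks): {s4} | {s0,s2}.

2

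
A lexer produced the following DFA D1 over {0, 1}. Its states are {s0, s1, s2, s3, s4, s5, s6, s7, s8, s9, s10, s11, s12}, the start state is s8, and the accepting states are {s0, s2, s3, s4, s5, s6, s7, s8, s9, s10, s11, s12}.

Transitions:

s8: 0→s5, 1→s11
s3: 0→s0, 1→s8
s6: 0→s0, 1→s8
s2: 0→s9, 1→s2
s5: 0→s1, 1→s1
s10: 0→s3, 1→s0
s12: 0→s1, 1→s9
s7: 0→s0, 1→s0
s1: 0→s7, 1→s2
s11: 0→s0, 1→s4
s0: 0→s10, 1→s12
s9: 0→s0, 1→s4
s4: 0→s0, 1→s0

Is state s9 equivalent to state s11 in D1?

Yes

First remove the unreachable states {s6}; 12 states remain.
Initial partition by acceptance: {s0,s2,s3,s4,s5,s7,s8,s9,s10,s11,s12} | {s1}.
On input 0, block {s0,s2,s3,s4,s5,s7,s8,s9,s10,s11,s12} splits into {s0,s2,s3,s4,s7,s8,s9,s10,s11} and {s5,s12}.
Split {s0,s2,s3,s4,s7,s8,s9,s10,s11} by δ(·,0) → {s0,s2,s3,s4,s7,s9,s10,s11} and {s8}.
Refine {s0,s2,s3,s4,s7,s9,s10,s11} on symbol 1: members go to different blocks, giving {s2,s4,s7,s9,s10,s11} and {s0} and {s3}.
Split {s2,s4,s7,s9,s10,s11} by δ(·,0) → {s4,s7,s9,s11} and {s2} and {s10}.
On input 1, block {s4,s7,s9,s11} splits into {s4,s7} and {s9,s11}.
Split {s5,s12} by δ(·,1) → {s5} and {s12}.
The partition is now stable with 10 blocks: {s4,s7} | {s1} | {s5} | {s8} | {s0} | {s3} | {s2} | {s10} | {s9,s11} | {s12}.
s9 and s11 lie in the same block of the stable partition, so they are equivalent — no string distinguishes them.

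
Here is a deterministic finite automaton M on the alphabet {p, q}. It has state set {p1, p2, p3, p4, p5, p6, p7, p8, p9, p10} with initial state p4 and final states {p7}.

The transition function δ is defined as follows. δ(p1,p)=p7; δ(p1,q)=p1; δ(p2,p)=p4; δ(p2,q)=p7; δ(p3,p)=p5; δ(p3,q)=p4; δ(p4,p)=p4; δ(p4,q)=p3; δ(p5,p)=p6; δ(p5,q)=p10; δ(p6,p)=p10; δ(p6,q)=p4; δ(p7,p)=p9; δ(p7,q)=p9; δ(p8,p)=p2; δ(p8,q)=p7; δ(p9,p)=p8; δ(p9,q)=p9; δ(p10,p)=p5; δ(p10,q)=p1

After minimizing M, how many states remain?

10

Initial partition by acceptance: {p7} | {p1,p2,p3,p4,p5,p6,p8,p9,p10}.
On input p, block {p1,p2,p3,p4,p5,p6,p8,p9,p10} splits into {p2,p3,p4,p5,p6,p8,p9,p10} and {p1}.
Split {p2,p3,p4,p5,p6,p8,p9,p10} by δ(·,q) → {p3,p4,p5,p6,p9} and {p2,p8} and {p10}.
On input p, block {p3,p4,p5,p6,p9} splits into {p3,p4,p5} and {p6} and {p9}.
On input p, block {p3,p4,p5} splits into {p3,p4} and {p5}.
On input p, block {p3,p4} splits into {p3} and {p4}.
On input p, block {p2,p8} splits into {p2} and {p8}.
The partition is now stable with 10 blocks: {p7} | {p3} | {p1} | {p2} | {p10} | {p6} | {p9} | {p5} | {p4} | {p8}.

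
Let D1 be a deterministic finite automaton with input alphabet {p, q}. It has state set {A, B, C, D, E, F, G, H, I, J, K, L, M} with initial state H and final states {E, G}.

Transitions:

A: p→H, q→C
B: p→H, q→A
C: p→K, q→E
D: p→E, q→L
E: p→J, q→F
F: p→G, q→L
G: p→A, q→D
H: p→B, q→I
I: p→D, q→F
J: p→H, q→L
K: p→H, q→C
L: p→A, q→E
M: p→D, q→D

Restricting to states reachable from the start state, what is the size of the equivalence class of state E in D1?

2

States {M} cannot be reached from the start state, so discard them.
Start with accepting vs non-accepting: {E,G} | {A,B,C,D,F,H,I,J,K,L}.
Refine {A,B,C,D,F,H,I,J,K,L} on symbol p: members go to different blocks, giving {A,B,C,H,I,J,K,L} and {D,F}.
On input p, block {A,B,C,H,I,J,K,L} splits into {A,B,C,H,J,K,L} and {I}.
On input q, block {A,B,C,H,J,K,L} splits into {A,B,J,K} and {C,L} and {H}.
Split {A,B,J,K} by δ(·,q) → {A,J,K} and {B}.
The partition is now stable with 7 blocks: {E,G} | {A,J,K} | {D,F} | {I} | {C,L} | {H} | {B}.
State E belongs to the block {E,G}, which has 2 states.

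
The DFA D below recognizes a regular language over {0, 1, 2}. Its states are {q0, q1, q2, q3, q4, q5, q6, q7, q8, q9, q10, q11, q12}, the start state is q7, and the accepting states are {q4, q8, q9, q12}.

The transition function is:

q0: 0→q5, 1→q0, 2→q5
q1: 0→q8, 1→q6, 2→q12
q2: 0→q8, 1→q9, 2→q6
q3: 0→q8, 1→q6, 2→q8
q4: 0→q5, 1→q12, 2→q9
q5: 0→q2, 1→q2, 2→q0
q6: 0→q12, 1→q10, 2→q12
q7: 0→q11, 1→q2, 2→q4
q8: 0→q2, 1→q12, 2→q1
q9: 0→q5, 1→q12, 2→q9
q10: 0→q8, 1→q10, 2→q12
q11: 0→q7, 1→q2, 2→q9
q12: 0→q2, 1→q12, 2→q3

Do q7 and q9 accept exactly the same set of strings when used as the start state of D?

Initial partition by acceptance: {q4,q8,q9,q12} | {q0,q1,q2,q3,q5,q6,q7,q10,q11}.
On input 2, block {q4,q8,q9,q12} splits into {q4,q9} and {q8,q12}.
Refine {q0,q1,q2,q3,q5,q6,q7,q10,q11} on symbol 0: members go to different blocks, giving {q1,q2,q3,q6,q10} and {q0,q5,q7,q11}.
Split {q1,q2,q3,q6,q10} by δ(·,1) → {q1,q3,q6,q10} and {q2}.
Split {q0,q5,q7,q11} by δ(·,0) → {q0,q7,q11} and {q5}.
Refine {q0,q7,q11} on symbol 0: members go to different blocks, giving {q7,q11} and {q0}.
The partition is now stable with 7 blocks: {q4,q9} | {q1,q3,q6,q10} | {q8,q12} | {q7,q11} | {q2} | {q5} | {q0}.
q7 and q9 end up in different blocks, so they are distinguishable. For instance, the string 'ε' is accepted from only q9.

No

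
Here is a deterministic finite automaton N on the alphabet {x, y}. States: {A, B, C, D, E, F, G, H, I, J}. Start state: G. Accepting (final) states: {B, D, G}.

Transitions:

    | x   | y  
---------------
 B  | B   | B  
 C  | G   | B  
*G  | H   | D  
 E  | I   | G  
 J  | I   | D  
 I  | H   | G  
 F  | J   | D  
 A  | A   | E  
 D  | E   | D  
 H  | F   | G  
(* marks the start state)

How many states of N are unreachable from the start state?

Starting at G and following transitions, the reachable set is {D, E, F, G, H, I, J}. That leaves A, B, C unreachable — 3 in total.

3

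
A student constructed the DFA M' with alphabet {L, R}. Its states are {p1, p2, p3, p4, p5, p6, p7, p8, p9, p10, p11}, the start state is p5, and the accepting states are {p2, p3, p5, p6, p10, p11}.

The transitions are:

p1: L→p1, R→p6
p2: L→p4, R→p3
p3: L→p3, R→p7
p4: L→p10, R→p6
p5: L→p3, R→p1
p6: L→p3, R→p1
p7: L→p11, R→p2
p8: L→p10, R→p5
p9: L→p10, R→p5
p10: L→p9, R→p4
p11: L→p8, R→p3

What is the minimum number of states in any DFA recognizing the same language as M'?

All states are reachable from the start state.
Initial partition by acceptance: {p2,p3,p5,p6,p10,p11} | {p1,p4,p7,p8,p9}.
Split {p2,p3,p5,p6,p10,p11} by δ(·,L) → {p2,p10,p11} and {p3,p5,p6}.
Split {p2,p10,p11} by δ(·,R) → {p2,p11} and {p10}.
Split {p1,p4,p7,p8,p9} by δ(·,L) → {p4,p8,p9} and {p1} and {p7}.
On input R, block {p3,p5,p6} splits into {p5,p6} and {p3}.
Stable partition: {p2,p11} | {p4,p8,p9} | {p5,p6} | {p10} | {p1} | {p7} | {p3} — 7 equivalence classes.

7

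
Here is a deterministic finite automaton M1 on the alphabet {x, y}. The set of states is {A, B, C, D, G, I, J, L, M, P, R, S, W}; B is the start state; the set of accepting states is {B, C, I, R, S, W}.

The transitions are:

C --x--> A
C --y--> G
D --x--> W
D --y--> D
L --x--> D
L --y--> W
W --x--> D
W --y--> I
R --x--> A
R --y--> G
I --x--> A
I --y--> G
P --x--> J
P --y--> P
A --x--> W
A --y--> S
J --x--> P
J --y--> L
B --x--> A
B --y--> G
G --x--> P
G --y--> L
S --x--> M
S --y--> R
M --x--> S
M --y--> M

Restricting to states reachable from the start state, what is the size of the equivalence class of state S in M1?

States {C} cannot be reached from the start state, so discard them.
Initial partition by acceptance: {B,I,R,S,W} | {A,D,G,J,L,M,P}.
Refine {B,I,R,S,W} on symbol y: members go to different blocks, giving {B,I,R} and {S,W}.
Split {A,D,G,J,L,M,P} by δ(·,x) → {G,J,L,P} and {A,D,M}.
On input x, block {G,J,L,P} splits into {G,J,P} and {L}.
Split {G,J,P} by δ(·,y) → {G,J} and {P}.
Split {A,D,M} by δ(·,y) → {D,M} and {A}.
No further refinement is possible. Final partition (7 blocks): {B,I,R} | {G,J} | {S,W} | {D,M} | {L} | {P} | {A}.
The equivalence class containing S is {S,W}, of size 2.

2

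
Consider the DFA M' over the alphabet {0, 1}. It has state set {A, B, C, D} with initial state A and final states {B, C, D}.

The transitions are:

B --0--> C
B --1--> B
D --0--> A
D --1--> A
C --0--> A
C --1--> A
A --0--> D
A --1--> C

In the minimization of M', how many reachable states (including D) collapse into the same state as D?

2

States {B} cannot be reached from the start state, so discard them.
Start with accepting vs non-accepting: {C,D} | {A}.
The partition is now stable with 2 blocks: {C,D} | {A}.
State D belongs to the block {C,D}, which has 2 states.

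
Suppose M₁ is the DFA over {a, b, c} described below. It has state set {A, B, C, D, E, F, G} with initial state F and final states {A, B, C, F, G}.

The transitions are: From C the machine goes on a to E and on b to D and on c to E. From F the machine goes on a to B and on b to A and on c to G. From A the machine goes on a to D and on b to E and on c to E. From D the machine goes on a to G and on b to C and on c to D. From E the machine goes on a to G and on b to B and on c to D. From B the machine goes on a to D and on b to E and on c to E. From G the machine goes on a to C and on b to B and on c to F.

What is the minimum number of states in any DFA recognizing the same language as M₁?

Initial partition by acceptance: {A,B,C,F,G} | {D,E}.
On input a, block {A,B,C,F,G} splits into {A,B,C} and {F,G}.
Stable partition: {A,B,C} | {D,E} | {F,G} — 3 equivalence classes.

3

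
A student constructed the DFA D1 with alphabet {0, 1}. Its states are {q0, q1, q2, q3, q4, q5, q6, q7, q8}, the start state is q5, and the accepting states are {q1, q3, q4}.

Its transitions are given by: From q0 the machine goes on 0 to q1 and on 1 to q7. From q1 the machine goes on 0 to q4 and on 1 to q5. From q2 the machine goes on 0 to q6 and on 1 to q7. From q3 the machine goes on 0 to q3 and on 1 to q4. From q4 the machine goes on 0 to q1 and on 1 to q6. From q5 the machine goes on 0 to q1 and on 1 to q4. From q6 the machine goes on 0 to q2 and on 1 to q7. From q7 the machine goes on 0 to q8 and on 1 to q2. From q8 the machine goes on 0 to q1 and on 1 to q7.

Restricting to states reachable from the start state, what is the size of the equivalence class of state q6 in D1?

2

States {q0,q3} cannot be reached from the start state, so discard them.
Start with accepting vs non-accepting: {q1,q4} | {q2,q5,q6,q7,q8}.
Refine {q2,q5,q6,q7,q8} on symbol 0: members go to different blocks, giving {q2,q6,q7} and {q5,q8}.
Split {q1,q4} by δ(·,1) → {q1} and {q4}.
On input 0, block {q2,q6,q7} splits into {q2,q6} and {q7}.
On input 1, block {q5,q8} splits into {q5} and {q8}.
Stable partition: {q1} | {q2,q6} | {q5} | {q4} | {q7} | {q8} — 6 equivalence classes.
The equivalence class containing q6 is {q2,q6}, of size 2.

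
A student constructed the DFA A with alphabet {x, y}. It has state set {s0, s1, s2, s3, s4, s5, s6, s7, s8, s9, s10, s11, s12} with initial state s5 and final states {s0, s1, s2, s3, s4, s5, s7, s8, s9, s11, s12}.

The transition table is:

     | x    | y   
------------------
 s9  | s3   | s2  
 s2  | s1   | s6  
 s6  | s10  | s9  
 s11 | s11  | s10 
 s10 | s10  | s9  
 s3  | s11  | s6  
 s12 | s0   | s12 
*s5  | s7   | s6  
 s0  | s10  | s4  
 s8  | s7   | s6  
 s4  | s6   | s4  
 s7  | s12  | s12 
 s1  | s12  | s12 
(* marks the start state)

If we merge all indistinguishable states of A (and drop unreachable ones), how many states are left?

Reachable states from the start: {s0,s1,s2,s3,s4,s5,s6,s7,s9,s10,s11,s12}. Unreachable: {s8} — drop them.
P0 = {s0,s1,s2,s3,s4,s5,s7,s9,s11,s12} | {s6,s10}.
Split {s0,s1,s2,s3,s4,s5,s7,s9,s11,s12} by δ(·,x) → {s1,s2,s3,s5,s7,s9,s11,s12} and {s0,s4}.
Refine {s1,s2,s3,s5,s7,s9,s11,s12} on symbol x: members go to different blocks, giving {s1,s2,s3,s5,s7,s9,s11} and {s12}.
Split {s1,s2,s3,s5,s7,s9,s11} by δ(·,x) → {s2,s3,s5,s9,s11} and {s1,s7}.
Split {s2,s3,s5,s9,s11} by δ(·,x) → {s3,s9,s11} and {s2,s5}.
Split {s3,s9,s11} by δ(·,y) → {s3,s11} and {s9}.
The partition is now stable with 7 blocks: {s3,s11} | {s6,s10} | {s0,s4} | {s12} | {s1,s7} | {s2,s5} | {s9}.

7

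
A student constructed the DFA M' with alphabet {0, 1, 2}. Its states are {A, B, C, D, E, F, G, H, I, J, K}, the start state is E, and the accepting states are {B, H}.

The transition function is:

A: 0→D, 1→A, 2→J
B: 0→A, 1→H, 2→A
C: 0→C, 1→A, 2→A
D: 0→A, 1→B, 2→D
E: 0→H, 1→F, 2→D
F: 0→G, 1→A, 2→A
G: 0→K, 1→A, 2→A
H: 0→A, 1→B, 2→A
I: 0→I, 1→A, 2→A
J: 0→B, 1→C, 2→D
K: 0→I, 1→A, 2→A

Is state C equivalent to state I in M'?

Every state is reachable, so we keep all 11.
Start with accepting vs non-accepting: {B,H} | {A,C,D,E,F,G,I,J,K}.
Split {A,C,D,E,F,G,I,J,K} by δ(·,0) → {A,C,D,F,G,I,K} and {E,J}.
On input 1, block {A,C,D,F,G,I,K} splits into {A,C,F,G,I,K} and {D}.
Split {A,C,F,G,I,K} by δ(·,0) → {C,F,G,I,K} and {A}.
The partition is now stable with 5 blocks: {B,H} | {C,F,G,I,K} | {E,J} | {D} | {A}.
C and I lie in the same block of the stable partition, so they are equivalent — no string distinguishes them.

Yes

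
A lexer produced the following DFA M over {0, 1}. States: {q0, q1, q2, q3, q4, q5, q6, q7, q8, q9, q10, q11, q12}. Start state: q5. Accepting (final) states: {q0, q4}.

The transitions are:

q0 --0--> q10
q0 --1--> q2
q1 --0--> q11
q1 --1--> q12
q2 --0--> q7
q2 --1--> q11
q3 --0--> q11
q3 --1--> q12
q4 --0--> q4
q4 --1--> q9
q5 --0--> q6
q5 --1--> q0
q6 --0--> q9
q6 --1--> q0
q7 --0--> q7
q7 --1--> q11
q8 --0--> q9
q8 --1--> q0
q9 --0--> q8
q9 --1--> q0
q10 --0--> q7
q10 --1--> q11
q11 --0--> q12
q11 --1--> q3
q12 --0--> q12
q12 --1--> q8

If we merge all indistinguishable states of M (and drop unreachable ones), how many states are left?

First remove the unreachable states {q1,q4}; 11 states remain.
P0 = {q0} | {q2,q3,q5,q6,q7,q8,q9,q10,q11,q12}.
Refine {q2,q3,q5,q6,q7,q8,q9,q10,q11,q12} on symbol 1: members go to different blocks, giving {q2,q3,q7,q10,q11,q12} and {q5,q6,q8,q9}.
Split {q2,q3,q7,q10,q11,q12} by δ(·,1) → {q2,q3,q7,q10,q11} and {q12}.
Split {q2,q3,q7,q10,q11} by δ(·,0) → {q2,q3,q7,q10} and {q11}.
Refine {q2,q3,q7,q10} on symbol 0: members go to different blocks, giving {q2,q7,q10} and {q3}.
The partition is now stable with 6 blocks: {q0} | {q2,q7,q10} | {q5,q6,q8,q9} | {q12} | {q11} | {q3}.

6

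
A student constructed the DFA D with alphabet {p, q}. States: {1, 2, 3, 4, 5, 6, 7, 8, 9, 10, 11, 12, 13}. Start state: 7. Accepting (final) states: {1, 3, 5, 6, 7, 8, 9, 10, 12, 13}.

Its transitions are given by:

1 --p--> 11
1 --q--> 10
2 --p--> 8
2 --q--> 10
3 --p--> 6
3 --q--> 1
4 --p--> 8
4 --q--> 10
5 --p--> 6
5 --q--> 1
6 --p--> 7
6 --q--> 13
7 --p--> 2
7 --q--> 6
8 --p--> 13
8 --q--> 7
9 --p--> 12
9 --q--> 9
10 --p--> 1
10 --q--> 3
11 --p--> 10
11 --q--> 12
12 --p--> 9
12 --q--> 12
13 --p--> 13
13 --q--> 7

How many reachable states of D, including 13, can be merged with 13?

2

Reachable states from the start: {1,2,3,6,7,8,9,10,11,12,13}. Unreachable: {4,5} — drop them.
Initial partition by acceptance: {1,3,6,7,8,9,10,12,13} | {2,11}.
On input p, block {1,3,6,7,8,9,10,12,13} splits into {3,6,8,9,10,12,13} and {1,7}.
Refine {3,6,8,9,10,12,13} on symbol p: members go to different blocks, giving {3,8,9,12,13} and {6,10}.
Refine {3,8,9,12,13} on symbol p: members go to different blocks, giving {8,9,12,13} and {3}.
Refine {8,9,12,13} on symbol q: members go to different blocks, giving {8,13} and {9,12}.
Split {2,11} by δ(·,p) → {2} and {11}.
On input p, block {1,7} splits into {1} and {7}.
Split {6,10} by δ(·,p) → {6} and {10}.
The partition is now stable with 9 blocks: {8,13} | {2} | {1} | {6} | {3} | {9,12} | {11} | {7} | {10}.
The equivalence class containing 13 is {8,13}, of size 2.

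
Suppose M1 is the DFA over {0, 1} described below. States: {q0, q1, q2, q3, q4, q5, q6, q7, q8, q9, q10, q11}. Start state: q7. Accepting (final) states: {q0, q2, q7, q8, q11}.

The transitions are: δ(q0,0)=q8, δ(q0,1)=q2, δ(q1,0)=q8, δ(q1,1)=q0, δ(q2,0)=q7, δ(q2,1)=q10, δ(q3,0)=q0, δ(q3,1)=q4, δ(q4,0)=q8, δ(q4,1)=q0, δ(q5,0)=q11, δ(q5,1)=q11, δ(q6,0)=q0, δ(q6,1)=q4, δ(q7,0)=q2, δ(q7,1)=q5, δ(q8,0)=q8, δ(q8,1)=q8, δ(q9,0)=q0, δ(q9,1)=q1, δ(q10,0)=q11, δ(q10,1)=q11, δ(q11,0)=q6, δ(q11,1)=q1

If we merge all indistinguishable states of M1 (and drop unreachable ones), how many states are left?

First remove the unreachable states {q3,q9}; 10 states remain.
Initial partition by acceptance: {q0,q2,q7,q8,q11} | {q1,q4,q5,q6,q10}.
Refine {q0,q2,q7,q8,q11} on symbol 0: members go to different blocks, giving {q0,q2,q7,q8} and {q11}.
Split {q0,q2,q7,q8} by δ(·,1) → {q0,q8} and {q2,q7}.
On input 1, block {q0,q8} splits into {q0} and {q8}.
On input 0, block {q1,q4,q5,q6,q10} splits into {q1,q4} and {q5,q10} and {q6}.
The partition is now stable with 7 blocks: {q0} | {q1,q4} | {q11} | {q2,q7} | {q8} | {q5,q10} | {q6}.

7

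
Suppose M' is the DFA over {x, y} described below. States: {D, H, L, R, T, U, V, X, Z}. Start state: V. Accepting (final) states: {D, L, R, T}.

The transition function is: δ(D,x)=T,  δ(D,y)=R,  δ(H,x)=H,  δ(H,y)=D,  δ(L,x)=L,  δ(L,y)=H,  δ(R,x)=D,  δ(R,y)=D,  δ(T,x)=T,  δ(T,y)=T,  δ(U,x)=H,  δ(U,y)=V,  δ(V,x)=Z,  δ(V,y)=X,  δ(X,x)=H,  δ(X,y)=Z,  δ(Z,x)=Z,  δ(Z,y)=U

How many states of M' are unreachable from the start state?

Starting at V and following transitions, the reachable set is {D, H, R, T, U, V, X, Z}. That leaves L unreachable — 1 in total.

1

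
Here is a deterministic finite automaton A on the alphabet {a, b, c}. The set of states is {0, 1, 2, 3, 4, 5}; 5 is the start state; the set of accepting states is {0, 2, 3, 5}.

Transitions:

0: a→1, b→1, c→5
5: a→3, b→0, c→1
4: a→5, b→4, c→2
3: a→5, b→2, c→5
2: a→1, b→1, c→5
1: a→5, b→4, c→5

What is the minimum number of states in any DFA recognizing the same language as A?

Every state is reachable, so we keep all 6.
Start with accepting vs non-accepting: {0,2,3,5} | {1,4}.
Refine {0,2,3,5} on symbol a: members go to different blocks, giving {0,2} and {3,5}.
Refine {1,4} on symbol c: members go to different blocks, giving {1} and {4}.
Split {3,5} by δ(·,c) → {3} and {5}.
The partition is now stable with 5 blocks: {0,2} | {1} | {3} | {4} | {5}.

5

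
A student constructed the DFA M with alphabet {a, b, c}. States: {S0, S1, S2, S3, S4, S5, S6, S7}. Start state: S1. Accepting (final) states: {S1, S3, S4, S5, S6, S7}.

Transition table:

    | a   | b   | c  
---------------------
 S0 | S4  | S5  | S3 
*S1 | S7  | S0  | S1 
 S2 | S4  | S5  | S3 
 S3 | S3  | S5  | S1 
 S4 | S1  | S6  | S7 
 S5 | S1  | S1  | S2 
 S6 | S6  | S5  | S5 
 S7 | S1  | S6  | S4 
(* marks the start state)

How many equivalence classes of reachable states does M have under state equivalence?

6

All states are reachable from the start state.
Initial partition by acceptance: {S1,S3,S4,S5,S6,S7} | {S0,S2}.
Refine {S1,S3,S4,S5,S6,S7} on symbol b: members go to different blocks, giving {S3,S4,S5,S6,S7} and {S1}.
Split {S3,S4,S5,S6,S7} by δ(·,a) → {S4,S5,S7} and {S3,S6}.
Split {S4,S5,S7} by δ(·,b) → {S4,S7} and {S5}.
On input c, block {S3,S6} splits into {S3} and {S6}.
The partition is now stable with 6 blocks: {S4,S7} | {S0,S2} | {S1} | {S3} | {S5} | {S6}.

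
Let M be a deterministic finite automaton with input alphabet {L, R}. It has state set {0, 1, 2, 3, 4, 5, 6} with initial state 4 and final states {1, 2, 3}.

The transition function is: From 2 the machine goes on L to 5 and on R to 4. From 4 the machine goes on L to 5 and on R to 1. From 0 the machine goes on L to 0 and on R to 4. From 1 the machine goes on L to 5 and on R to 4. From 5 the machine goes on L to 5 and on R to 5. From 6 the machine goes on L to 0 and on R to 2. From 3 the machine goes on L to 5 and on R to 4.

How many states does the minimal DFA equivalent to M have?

3

Reachable states from the start: {1,4,5}. Unreachable: {0,2,3,6} — drop them.
P0 = {1} | {4,5}.
Refine {4,5} on symbol R: members go to different blocks, giving {4} and {5}.
No further refinement is possible. Final partition (3 blocks): {1} | {4} | {5}.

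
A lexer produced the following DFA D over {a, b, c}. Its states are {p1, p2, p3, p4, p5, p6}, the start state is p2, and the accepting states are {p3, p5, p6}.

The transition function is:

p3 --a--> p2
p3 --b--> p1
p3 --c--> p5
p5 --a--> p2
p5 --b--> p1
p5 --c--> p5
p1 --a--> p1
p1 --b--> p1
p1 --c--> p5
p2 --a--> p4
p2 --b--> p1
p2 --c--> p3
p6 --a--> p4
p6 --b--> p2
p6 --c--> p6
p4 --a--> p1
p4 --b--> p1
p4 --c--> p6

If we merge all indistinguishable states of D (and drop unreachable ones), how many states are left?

2

Every state is reachable, so we keep all 6.
P0 = {p3,p5,p6} | {p1,p2,p4}.
The partition is now stable with 2 blocks: {p3,p5,p6} | {p1,p2,p4}.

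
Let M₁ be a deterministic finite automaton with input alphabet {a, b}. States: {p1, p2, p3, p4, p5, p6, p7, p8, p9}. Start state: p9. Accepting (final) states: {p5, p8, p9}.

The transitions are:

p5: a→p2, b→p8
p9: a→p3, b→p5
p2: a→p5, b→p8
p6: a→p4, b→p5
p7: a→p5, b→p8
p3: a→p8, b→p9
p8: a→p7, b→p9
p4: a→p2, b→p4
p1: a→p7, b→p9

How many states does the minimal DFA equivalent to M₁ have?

2

States {p1,p4,p6} cannot be reached from the start state, so discard them.
Start with accepting vs non-accepting: {p5,p8,p9} | {p2,p3,p7}.
Stable partition: {p5,p8,p9} | {p2,p3,p7} — 2 equivalence classes.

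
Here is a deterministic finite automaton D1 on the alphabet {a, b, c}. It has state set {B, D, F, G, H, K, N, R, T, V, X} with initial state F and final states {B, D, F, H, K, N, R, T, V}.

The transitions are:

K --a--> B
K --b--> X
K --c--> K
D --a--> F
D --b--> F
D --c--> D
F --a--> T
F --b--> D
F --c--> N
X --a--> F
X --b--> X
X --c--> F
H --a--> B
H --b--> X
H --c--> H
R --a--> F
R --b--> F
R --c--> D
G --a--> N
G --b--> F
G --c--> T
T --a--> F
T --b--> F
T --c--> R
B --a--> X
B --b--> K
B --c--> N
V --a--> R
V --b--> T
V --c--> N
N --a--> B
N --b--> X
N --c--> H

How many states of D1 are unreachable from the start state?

Starting at F and following transitions, the reachable set is {B, D, F, H, K, N, R, T, X}. That leaves G, V unreachable — 2 in total.

2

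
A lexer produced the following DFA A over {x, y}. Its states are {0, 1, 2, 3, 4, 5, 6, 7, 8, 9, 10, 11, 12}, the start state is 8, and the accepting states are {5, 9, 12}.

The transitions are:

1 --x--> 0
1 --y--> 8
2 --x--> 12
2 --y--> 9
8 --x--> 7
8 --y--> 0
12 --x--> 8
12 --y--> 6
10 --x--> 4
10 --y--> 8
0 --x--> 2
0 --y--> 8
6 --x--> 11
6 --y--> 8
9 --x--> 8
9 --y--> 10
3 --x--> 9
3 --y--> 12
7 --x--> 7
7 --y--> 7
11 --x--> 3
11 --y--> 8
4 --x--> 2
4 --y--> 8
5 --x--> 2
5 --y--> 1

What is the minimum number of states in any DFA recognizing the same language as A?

6

First remove the unreachable states {1,5}; 11 states remain.
Initial partition by acceptance: {9,12} | {0,2,3,4,6,7,8,10,11}.
On input x, block {0,2,3,4,6,7,8,10,11} splits into {0,4,6,7,8,10,11} and {2,3}.
Split {0,4,6,7,8,10,11} by δ(·,x) → {6,7,8,10} and {0,4,11}.
Refine {6,7,8,10} on symbol x: members go to different blocks, giving {6,10} and {7,8}.
Refine {7,8} on symbol y: members go to different blocks, giving {7} and {8}.
The partition is now stable with 6 blocks: {9,12} | {6,10} | {2,3} | {0,4,11} | {7} | {8}.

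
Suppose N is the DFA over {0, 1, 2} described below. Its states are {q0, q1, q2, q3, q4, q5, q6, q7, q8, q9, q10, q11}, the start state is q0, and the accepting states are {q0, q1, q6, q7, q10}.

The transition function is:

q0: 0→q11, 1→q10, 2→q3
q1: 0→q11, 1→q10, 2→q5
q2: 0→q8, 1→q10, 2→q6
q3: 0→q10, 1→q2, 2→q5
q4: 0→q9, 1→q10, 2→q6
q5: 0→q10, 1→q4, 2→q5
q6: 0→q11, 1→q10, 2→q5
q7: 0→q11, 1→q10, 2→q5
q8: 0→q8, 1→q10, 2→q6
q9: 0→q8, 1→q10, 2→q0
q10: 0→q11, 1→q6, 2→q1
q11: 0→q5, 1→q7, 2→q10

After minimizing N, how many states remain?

Start with accepting vs non-accepting: {q0,q1,q6,q7,q10} | {q2,q3,q4,q5,q8,q9,q11}.
On input 2, block {q0,q1,q6,q7,q10} splits into {q0,q1,q6,q7} and {q10}.
Refine {q2,q3,q4,q5,q8,q9,q11} on symbol 0: members go to different blocks, giving {q2,q4,q8,q9,q11} and {q3,q5}.
Refine {q2,q4,q8,q9,q11} on symbol 0: members go to different blocks, giving {q2,q4,q8,q9} and {q11}.
Stable partition: {q0,q1,q6,q7} | {q2,q4,q8,q9} | {q10} | {q3,q5} | {q11} — 5 equivalence classes.

5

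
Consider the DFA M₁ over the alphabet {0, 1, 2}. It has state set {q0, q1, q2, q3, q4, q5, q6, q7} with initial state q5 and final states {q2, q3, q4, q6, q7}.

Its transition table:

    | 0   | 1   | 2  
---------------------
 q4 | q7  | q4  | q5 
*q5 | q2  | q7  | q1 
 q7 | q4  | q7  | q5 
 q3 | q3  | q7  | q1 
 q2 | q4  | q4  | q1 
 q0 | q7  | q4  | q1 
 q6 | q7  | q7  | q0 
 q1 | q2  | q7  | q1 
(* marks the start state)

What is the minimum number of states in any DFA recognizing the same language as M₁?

States {q0,q3,q6} cannot be reached from the start state, so discard them.
P0 = {q2,q4,q7} | {q1,q5}.
Stable partition: {q2,q4,q7} | {q1,q5} — 2 equivalence classes.

2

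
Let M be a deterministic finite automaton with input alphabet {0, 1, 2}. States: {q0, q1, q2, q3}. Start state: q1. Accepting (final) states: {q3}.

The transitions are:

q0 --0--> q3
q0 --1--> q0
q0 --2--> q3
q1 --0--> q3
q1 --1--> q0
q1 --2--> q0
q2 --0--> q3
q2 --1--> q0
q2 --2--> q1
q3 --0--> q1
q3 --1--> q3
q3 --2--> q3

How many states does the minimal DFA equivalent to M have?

Reachable states from the start: {q0,q1,q3}. Unreachable: {q2} — drop them.
Initial partition by acceptance: {q3} | {q0,q1}.
Refine {q0,q1} on symbol 2: members go to different blocks, giving {q0} and {q1}.
The partition is now stable with 3 blocks: {q3} | {q0} | {q1}.

3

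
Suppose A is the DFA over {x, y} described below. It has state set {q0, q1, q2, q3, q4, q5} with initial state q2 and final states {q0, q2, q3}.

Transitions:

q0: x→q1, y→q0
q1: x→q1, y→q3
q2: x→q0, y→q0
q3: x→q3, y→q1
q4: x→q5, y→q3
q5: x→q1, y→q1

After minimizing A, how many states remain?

4

First remove the unreachable states {q4,q5}; 4 states remain.
Start with accepting vs non-accepting: {q0,q2,q3} | {q1}.
Refine {q0,q2,q3} on symbol x: members go to different blocks, giving {q2,q3} and {q0}.
Split {q2,q3} by δ(·,x) → {q2} and {q3}.
No further refinement is possible. Final partition (4 blocks): {q2} | {q1} | {q0} | {q3}.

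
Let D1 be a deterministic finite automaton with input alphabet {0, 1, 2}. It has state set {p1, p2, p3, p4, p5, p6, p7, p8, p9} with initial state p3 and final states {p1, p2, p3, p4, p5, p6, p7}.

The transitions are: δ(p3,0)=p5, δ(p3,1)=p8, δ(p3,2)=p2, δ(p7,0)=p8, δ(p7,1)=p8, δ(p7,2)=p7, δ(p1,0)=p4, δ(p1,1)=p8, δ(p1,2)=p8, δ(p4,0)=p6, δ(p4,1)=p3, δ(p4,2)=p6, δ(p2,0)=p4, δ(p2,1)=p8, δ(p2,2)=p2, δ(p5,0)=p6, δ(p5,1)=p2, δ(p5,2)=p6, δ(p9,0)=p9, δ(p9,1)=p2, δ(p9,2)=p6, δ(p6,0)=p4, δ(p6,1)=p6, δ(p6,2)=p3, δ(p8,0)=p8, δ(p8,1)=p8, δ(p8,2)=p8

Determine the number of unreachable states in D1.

No path from p3 leads to p1, p7, p9; the other 6 states are all reachable.

3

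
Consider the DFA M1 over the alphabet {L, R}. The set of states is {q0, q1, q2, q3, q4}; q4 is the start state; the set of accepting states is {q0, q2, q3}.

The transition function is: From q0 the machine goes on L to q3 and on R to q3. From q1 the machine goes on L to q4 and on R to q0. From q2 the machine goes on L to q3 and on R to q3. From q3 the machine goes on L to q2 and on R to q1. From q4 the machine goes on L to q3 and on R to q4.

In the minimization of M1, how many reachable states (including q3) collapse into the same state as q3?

1

All states are reachable from the start state.
Initial partition by acceptance: {q0,q2,q3} | {q1,q4}.
On input R, block {q0,q2,q3} splits into {q0,q2} and {q3}.
Split {q1,q4} by δ(·,L) → {q1} and {q4}.
Stable partition: {q0,q2} | {q1} | {q3} | {q4} — 4 equivalence classes.
The equivalence class containing q3 is {q3}, of size 1.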